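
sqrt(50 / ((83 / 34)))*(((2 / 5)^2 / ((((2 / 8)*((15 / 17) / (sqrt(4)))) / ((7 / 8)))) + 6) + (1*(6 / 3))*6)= 87.21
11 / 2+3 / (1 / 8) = 59 / 2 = 29.50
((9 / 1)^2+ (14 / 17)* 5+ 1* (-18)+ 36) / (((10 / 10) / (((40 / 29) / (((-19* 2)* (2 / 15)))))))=-262950 / 9367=-28.07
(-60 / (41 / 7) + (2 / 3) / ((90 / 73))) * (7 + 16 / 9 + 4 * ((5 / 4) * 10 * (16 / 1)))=-390933253 / 49815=-7847.70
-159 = -159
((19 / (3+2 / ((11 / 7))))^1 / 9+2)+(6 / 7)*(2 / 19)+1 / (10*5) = 7325809 / 2812950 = 2.60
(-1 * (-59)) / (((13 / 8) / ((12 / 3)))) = 1888 / 13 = 145.23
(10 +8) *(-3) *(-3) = 162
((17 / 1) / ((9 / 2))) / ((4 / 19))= 323 / 18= 17.94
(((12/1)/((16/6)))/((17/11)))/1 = 99/34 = 2.91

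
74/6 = 37/3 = 12.33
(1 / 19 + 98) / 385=1863 / 7315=0.25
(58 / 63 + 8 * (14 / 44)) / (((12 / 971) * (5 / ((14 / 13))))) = 1166171 / 19305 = 60.41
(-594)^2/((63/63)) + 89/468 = 352836.19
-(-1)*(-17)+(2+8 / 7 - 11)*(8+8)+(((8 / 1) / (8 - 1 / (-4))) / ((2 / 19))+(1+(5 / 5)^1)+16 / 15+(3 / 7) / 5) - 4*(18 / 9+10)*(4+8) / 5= -56722 / 231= -245.55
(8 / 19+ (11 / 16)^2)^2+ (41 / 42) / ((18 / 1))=3813920885 / 4471455744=0.85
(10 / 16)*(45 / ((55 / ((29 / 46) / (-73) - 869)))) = -131315895 / 295504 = -444.38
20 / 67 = 0.30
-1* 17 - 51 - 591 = -659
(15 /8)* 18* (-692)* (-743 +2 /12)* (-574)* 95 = -946034017425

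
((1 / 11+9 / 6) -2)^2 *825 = 138.07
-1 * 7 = -7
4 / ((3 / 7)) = 28 / 3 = 9.33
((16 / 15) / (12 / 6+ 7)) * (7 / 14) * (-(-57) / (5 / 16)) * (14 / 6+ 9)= 82688 / 675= 122.50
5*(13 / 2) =65 / 2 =32.50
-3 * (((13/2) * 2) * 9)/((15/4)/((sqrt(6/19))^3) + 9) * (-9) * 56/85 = -87340032/1704505 + 3841344 * sqrt(114)/340901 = 69.07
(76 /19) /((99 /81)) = 36 /11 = 3.27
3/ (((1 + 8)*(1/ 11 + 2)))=11/ 69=0.16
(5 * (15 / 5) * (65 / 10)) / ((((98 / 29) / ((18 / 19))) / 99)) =5038605 / 1862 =2706.02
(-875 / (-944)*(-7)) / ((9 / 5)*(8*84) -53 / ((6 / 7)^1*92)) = -0.01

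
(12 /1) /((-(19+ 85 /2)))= -8 /41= -0.20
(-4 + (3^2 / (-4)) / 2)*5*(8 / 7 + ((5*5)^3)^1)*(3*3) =-201811635 / 56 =-3603779.20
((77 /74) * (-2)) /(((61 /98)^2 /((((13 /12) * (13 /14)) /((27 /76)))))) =-15.21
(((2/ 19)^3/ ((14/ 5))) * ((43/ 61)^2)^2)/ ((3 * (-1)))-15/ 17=-29916278769325/ 33903798560583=-0.88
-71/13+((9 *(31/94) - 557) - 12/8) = -342767/611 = -560.99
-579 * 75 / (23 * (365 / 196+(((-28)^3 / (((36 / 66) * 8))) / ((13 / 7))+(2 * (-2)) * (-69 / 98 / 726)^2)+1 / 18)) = 71441173693890 / 102425770032359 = 0.70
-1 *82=-82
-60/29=-2.07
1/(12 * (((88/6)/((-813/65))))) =-813/11440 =-0.07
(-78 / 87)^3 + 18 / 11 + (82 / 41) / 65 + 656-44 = 10688643468 / 17438135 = 612.95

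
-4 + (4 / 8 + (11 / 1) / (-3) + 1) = -37 / 6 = -6.17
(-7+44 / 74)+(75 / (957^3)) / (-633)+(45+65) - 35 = 469364118915449 / 6842581717851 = 68.59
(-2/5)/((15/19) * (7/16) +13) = -608/20285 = -0.03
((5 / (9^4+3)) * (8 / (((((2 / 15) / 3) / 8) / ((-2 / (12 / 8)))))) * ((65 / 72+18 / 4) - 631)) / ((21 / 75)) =112607500 / 34461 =3267.68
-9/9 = -1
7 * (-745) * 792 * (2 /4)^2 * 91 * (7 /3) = -219249030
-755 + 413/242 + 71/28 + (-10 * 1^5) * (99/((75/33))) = -20096899/16940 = -1186.36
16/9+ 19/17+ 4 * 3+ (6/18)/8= 18283/1224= 14.94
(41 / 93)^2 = 1681 / 8649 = 0.19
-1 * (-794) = 794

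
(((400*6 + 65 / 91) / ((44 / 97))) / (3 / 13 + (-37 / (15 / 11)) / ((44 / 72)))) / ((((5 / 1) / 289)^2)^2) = -29564801677352461 / 22106700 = -1337368385.03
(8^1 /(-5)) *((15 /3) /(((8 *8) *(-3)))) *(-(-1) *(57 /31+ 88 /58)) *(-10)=-15085 /10788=-1.40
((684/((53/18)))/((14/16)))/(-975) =-0.27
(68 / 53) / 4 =17 / 53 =0.32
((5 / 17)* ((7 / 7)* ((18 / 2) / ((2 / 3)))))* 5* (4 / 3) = 450 / 17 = 26.47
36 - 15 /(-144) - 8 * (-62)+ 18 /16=25595 /48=533.23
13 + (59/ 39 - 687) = -26227/ 39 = -672.49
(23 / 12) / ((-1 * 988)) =-23 / 11856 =-0.00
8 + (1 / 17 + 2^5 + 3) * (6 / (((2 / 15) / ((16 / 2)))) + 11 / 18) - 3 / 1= 1935083 / 153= 12647.60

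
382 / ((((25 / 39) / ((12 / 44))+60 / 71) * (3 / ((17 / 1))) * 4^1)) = 8990943 / 53090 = 169.35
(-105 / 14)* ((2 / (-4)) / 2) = 15 / 8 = 1.88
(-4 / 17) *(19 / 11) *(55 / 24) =-95 / 102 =-0.93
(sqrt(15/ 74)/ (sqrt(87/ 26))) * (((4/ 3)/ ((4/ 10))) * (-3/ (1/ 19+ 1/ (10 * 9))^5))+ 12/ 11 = 12/ 11 - 146211169851000000 * sqrt(69745)/ 16509435036077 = -2338862.43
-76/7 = -10.86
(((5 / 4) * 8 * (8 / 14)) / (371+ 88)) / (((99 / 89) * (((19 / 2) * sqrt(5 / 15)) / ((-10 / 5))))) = -14240 * sqrt(3) / 6043653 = -0.00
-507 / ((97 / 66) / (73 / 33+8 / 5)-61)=637806 / 76253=8.36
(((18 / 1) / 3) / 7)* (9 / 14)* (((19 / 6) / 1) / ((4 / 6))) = 513 / 196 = 2.62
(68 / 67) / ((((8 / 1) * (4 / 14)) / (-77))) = -9163 / 268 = -34.19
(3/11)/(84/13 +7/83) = 3237/77693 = 0.04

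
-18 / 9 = -2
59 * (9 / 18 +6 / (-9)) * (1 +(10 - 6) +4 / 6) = -1003 / 18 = -55.72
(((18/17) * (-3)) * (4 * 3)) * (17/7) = -648/7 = -92.57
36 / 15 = 12 / 5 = 2.40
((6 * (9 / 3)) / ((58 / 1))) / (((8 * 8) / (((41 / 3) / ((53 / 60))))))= 1845 / 24592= 0.08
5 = 5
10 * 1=10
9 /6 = 3 /2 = 1.50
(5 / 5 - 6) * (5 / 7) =-25 / 7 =-3.57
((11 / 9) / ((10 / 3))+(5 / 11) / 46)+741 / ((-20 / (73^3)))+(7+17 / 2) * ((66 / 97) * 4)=-21222620884919 / 1472460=-14413037.29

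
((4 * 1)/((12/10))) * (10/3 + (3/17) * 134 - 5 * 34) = -72940/153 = -476.73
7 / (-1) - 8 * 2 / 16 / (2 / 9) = -23 / 2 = -11.50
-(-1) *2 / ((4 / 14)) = 7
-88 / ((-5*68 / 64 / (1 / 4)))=352 / 85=4.14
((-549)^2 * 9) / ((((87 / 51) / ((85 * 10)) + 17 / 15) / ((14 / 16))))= 58795800075 / 28124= 2090591.67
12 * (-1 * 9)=-108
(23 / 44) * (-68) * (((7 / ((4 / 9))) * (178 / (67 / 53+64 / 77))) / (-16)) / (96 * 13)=15948177 / 6695936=2.38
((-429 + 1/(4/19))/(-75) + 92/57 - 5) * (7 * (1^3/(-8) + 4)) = 2808631/45600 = 61.59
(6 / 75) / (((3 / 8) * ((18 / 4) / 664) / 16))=339968 / 675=503.66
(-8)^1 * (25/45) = -40/9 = -4.44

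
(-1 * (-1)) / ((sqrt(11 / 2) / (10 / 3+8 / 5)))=74 * sqrt(22) / 165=2.10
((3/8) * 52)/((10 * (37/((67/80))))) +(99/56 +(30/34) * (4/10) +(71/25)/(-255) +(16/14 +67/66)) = 5012011399/1162392000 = 4.31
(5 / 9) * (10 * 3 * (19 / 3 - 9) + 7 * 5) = -25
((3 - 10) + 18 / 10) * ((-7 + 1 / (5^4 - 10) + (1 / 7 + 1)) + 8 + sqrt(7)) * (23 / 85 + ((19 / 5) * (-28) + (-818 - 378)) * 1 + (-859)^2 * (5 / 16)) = -4053770877 * sqrt(7) / 3400 - 1559350530686 / 609875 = -5711327.35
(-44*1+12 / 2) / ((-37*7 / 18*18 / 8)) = 304 / 259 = 1.17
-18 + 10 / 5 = -16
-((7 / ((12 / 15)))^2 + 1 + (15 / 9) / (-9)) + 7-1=-71.38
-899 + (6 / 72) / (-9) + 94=-86941 / 108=-805.01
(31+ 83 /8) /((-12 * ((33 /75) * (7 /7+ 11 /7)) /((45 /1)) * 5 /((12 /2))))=-164.56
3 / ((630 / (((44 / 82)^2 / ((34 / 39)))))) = 1573 / 1000195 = 0.00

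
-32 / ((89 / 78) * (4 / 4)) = -28.04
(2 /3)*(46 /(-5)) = -92 /15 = -6.13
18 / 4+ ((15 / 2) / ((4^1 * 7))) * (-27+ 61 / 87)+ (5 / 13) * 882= 1777031 / 5278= 336.69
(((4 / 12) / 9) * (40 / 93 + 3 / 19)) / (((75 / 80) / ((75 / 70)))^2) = 66496 / 2337741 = 0.03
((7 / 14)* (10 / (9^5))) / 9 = 5 / 531441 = 0.00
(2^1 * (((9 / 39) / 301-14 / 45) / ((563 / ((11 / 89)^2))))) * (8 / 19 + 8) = -0.00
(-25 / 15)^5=-3125 / 243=-12.86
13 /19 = 0.68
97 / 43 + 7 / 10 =1271 / 430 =2.96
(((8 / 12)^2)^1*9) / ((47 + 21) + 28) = 1 / 24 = 0.04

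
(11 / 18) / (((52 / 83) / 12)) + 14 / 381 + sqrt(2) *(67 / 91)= 67 *sqrt(2) / 91 + 116315 / 9906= 12.78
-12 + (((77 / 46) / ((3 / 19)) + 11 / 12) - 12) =-3445 / 276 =-12.48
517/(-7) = -517/7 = -73.86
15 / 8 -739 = -5897 / 8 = -737.12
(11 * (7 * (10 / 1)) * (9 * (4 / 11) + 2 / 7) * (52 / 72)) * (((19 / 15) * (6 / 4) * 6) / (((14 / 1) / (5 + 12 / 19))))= 190567 / 21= 9074.62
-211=-211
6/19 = 0.32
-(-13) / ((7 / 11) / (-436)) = -8906.86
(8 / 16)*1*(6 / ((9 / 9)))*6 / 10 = 9 / 5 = 1.80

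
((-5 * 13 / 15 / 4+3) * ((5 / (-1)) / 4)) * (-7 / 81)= 805 / 3888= 0.21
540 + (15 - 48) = 507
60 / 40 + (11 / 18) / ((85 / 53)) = 1439 / 765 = 1.88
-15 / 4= -3.75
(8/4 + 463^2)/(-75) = -2858.28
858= 858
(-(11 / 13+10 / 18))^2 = 26896 / 13689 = 1.96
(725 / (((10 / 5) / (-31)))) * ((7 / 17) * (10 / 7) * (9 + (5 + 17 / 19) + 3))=-2247500 / 19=-118289.47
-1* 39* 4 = -156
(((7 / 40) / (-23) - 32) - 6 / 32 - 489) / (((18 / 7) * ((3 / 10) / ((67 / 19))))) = -2382.46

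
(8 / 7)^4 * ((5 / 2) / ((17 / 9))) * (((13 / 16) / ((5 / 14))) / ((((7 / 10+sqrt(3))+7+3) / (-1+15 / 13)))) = 4930560 / 65009819 -460800 * sqrt(3) / 65009819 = 0.06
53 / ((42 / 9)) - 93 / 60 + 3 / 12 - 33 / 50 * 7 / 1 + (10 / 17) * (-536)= -1843649 / 5950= -309.86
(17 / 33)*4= 68 / 33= 2.06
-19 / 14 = -1.36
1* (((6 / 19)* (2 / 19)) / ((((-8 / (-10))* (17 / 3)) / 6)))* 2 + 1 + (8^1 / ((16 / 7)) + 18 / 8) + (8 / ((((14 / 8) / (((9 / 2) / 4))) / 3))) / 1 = 3826197 / 171836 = 22.27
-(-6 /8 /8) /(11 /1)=3 /352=0.01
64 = 64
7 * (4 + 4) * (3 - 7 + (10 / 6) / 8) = -637 / 3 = -212.33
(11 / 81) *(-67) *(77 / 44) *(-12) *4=20636 / 27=764.30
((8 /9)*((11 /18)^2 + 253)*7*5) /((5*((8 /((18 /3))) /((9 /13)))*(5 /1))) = 574651 /3510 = 163.72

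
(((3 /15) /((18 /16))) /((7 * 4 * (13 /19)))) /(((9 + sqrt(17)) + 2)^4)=9253 /4277295360 - 4807 * sqrt(17) /9980355840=0.00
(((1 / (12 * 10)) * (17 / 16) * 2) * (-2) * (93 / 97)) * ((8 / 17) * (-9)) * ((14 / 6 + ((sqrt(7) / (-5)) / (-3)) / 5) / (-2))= -651 / 3880 - 93 * sqrt(7) / 97000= -0.17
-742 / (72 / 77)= -28567 / 36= -793.53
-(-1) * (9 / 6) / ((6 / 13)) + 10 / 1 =53 / 4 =13.25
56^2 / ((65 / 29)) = 90944 / 65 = 1399.14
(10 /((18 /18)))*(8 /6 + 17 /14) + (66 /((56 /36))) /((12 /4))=39.62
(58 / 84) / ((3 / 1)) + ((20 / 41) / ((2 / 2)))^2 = 99149 / 211806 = 0.47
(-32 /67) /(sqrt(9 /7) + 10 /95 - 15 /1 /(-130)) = -0.35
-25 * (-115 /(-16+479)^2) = 2875 /214369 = 0.01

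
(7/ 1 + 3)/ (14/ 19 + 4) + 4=55/ 9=6.11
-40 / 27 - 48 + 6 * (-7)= -2470 / 27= -91.48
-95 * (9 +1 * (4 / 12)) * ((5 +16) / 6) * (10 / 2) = -46550 / 3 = -15516.67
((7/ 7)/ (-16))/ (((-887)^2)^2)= -1/ 9904087349776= -0.00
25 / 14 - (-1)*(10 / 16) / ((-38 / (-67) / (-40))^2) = 15720525 / 5054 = 3110.51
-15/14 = -1.07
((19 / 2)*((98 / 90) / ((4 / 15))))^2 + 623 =1225609 / 576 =2127.79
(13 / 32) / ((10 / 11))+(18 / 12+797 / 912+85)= 1601851 / 18240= 87.82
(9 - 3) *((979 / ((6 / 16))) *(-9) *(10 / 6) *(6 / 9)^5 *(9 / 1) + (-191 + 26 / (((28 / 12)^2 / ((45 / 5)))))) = -279359.23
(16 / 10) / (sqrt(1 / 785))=8* sqrt(785) / 5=44.83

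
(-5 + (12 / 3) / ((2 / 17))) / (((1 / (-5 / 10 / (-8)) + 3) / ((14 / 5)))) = 406 / 95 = 4.27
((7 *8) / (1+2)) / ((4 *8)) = 7 / 12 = 0.58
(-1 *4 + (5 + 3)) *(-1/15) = -4/15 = -0.27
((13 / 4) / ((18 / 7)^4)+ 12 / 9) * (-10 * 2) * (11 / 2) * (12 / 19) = -32509675 / 332424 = -97.80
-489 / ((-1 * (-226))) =-2.16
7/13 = 0.54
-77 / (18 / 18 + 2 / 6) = -231 / 4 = -57.75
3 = 3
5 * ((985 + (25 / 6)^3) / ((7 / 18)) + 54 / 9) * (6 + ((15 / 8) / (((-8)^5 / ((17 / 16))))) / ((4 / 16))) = 342853977545 / 4194304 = 81742.76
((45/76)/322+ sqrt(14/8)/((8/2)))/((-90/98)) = -49 * sqrt(7)/360-7/3496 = -0.36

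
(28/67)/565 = 28/37855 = 0.00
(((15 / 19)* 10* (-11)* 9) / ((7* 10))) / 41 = -1485 / 5453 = -0.27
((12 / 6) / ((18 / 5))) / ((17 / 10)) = 50 / 153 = 0.33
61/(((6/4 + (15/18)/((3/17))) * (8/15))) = 8235/448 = 18.38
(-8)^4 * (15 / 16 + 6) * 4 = 113664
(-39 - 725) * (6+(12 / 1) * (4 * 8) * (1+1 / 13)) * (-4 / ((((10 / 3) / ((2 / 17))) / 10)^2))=600027264 / 3757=159709.15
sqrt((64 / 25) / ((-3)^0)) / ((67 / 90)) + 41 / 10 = 4187 / 670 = 6.25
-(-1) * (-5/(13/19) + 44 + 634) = 8719/13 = 670.69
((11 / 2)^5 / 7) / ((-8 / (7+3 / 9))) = -1771561 / 2688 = -659.06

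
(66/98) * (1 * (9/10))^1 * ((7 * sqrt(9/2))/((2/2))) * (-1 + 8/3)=297 * sqrt(2)/28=15.00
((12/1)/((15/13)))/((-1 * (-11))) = 52/55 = 0.95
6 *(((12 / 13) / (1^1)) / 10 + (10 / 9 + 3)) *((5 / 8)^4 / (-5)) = -0.77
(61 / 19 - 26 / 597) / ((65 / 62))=2227226 / 737295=3.02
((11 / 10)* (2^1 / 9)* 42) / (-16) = -0.64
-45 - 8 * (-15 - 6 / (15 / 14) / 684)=64181 / 855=75.07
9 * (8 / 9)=8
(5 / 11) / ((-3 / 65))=-9.85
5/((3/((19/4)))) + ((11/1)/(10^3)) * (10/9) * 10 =1447/180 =8.04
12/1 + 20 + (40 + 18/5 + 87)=813/5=162.60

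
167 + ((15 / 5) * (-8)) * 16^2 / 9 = -515.67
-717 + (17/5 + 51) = -3313/5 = -662.60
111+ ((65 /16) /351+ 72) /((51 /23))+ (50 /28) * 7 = 3436459 /22032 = 155.98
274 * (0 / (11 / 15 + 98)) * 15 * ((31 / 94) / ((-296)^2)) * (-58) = 0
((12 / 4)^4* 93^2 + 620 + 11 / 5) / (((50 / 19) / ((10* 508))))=33839487312 / 25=1353579492.48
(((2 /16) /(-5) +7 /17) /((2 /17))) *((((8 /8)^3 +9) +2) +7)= 4997 /80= 62.46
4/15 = 0.27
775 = 775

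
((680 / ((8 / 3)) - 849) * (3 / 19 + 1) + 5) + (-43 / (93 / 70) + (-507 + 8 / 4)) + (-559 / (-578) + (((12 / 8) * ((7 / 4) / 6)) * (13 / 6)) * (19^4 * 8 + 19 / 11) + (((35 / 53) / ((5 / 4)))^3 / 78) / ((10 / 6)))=1716948184762410075841 / 1739474318318880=987050.03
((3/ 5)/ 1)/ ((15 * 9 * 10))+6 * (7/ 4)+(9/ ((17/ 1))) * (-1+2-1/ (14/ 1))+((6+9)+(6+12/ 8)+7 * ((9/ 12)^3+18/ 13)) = 5138976379/ 111384000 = 46.14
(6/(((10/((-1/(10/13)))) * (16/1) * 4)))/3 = -13/3200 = -0.00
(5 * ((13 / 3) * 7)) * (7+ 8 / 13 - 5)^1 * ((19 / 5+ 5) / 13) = 10472 / 39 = 268.51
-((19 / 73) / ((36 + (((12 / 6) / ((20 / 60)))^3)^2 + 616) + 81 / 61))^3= -1556862679 / 9349716002817484919329453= -0.00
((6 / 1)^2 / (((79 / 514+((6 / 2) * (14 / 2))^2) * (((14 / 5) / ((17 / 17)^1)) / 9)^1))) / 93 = 138780 / 49205401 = 0.00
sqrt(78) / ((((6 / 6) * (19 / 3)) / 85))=255 * sqrt(78) / 19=118.53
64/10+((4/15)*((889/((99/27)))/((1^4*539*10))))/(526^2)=18747565887/2929307150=6.40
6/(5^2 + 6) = 6/31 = 0.19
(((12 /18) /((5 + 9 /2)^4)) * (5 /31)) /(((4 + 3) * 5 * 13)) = 32 /1102906623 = 0.00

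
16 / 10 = 8 / 5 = 1.60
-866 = -866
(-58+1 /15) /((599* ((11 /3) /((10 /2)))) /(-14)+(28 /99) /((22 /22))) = 401478 /215477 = 1.86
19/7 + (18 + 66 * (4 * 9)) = 16777/7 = 2396.71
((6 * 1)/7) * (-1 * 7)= -6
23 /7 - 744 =-5185 /7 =-740.71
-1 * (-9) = 9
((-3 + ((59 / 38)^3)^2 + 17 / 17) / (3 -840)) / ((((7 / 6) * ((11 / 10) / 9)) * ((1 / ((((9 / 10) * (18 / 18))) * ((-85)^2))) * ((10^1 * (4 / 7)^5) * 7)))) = -161293480936104195 / 1051370810310656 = -153.41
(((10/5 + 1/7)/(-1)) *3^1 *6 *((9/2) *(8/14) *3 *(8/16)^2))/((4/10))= -18225/98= -185.97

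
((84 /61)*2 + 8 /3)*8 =43.37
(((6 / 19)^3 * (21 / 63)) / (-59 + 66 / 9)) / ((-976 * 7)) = 27 / 907925830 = 0.00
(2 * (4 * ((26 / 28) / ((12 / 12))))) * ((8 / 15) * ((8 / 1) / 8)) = 416 / 105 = 3.96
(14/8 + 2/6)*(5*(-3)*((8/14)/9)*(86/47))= -10750/2961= -3.63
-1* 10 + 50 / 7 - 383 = -2701 / 7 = -385.86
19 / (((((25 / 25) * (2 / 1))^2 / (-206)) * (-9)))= 108.72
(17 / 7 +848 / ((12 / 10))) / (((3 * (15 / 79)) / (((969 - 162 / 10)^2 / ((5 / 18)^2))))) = 320387605460928 / 21875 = 14646290535.36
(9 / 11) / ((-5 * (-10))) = 0.02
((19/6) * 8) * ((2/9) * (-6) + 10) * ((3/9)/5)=1976/135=14.64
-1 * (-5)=5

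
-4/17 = -0.24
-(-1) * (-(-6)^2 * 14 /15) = -168 /5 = -33.60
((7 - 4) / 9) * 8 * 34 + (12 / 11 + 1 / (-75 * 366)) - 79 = 12.76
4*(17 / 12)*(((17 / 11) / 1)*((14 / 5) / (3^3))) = 4046 / 4455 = 0.91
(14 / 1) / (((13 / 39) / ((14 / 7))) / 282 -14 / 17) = -402696 / 23671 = -17.01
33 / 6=11 / 2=5.50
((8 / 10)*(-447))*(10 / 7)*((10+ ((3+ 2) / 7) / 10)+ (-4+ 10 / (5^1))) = -202044 / 49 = -4123.35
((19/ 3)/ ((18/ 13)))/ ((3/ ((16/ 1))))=1976/ 81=24.40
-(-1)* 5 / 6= 5 / 6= 0.83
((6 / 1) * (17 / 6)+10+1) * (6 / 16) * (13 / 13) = 21 / 2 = 10.50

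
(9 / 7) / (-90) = -1 / 70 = -0.01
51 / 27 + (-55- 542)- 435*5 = -24931 / 9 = -2770.11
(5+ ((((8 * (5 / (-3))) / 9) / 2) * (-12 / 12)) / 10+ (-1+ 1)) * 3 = 137 / 9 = 15.22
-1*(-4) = 4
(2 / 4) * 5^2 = 25 / 2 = 12.50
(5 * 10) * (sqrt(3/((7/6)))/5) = 30 * sqrt(14)/7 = 16.04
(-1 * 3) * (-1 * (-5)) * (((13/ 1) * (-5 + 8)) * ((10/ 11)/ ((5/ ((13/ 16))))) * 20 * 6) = -114075/ 11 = -10370.45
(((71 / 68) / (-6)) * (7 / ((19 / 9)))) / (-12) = 497 / 10336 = 0.05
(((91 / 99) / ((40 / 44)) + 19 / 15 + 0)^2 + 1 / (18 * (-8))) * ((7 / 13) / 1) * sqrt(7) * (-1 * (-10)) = 235025 * sqrt(7) / 8424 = 73.82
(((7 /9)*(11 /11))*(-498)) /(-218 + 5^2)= 1162 /579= 2.01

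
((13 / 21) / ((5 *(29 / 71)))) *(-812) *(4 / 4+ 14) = -3692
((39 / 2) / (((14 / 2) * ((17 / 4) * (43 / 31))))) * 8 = 19344 / 5117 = 3.78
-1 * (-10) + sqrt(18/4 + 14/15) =sqrt(4890)/30 + 10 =12.33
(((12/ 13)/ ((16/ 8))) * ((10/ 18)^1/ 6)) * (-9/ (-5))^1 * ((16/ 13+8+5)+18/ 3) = 263/ 169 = 1.56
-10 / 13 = -0.77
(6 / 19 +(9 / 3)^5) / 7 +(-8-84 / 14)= 2761 / 133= 20.76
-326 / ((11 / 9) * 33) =-8.08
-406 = -406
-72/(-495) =0.15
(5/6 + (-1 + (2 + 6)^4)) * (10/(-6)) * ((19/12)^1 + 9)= -15605125/216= -72245.95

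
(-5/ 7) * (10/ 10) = -5/ 7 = -0.71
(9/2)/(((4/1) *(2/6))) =27/8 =3.38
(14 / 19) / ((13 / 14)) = 196 / 247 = 0.79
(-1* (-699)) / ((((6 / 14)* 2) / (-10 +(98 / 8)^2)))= 3655071 / 32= 114220.97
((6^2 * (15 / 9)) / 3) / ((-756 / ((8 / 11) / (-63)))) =40 / 130977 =0.00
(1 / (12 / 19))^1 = 19 / 12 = 1.58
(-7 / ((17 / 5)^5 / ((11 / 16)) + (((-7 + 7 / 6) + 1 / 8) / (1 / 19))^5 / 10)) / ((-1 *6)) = -0.00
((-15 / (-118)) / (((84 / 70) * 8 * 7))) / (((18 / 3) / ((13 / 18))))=325 / 1427328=0.00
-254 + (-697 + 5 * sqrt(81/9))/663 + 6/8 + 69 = -491359/2652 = -185.28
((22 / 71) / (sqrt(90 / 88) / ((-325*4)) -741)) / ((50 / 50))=-80814448000 / 193260405623787 + 11440*sqrt(55) / 193260405623787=-0.00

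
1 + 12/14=13/7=1.86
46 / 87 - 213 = -212.47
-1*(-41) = 41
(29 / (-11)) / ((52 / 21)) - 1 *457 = -262013 / 572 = -458.06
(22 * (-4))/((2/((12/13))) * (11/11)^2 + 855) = -528/5143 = -0.10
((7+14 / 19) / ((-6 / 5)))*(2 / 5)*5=-245 / 19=-12.89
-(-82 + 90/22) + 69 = 1616/11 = 146.91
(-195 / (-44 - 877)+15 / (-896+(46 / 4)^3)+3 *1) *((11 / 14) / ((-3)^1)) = -27312197 / 32228553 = -0.85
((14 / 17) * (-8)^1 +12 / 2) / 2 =-5 / 17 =-0.29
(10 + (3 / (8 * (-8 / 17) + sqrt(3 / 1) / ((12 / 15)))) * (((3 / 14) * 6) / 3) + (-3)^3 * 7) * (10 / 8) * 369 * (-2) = 47988450 * sqrt(3) / 307027 + 101686261725 / 614054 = 165868.96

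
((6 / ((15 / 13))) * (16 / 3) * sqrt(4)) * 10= 1664 / 3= 554.67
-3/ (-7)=3/ 7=0.43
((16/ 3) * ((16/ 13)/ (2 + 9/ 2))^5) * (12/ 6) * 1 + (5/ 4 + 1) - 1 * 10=-12816544774661/ 1654301902188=-7.75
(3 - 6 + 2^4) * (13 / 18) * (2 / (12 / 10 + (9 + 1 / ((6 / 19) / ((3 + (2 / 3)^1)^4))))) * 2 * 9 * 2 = 1642680 / 1415681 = 1.16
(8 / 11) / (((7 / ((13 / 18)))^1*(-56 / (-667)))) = 8671 / 9702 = 0.89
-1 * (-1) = 1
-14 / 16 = -7 / 8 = -0.88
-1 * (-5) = 5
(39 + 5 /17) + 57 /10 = 7649 /170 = 44.99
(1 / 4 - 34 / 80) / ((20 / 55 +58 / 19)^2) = -43681 / 2913120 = -0.01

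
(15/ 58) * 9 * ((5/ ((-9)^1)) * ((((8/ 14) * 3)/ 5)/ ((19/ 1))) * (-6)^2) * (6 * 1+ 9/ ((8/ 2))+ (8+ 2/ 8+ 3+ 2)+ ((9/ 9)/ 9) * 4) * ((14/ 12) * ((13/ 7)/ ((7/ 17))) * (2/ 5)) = -1047540/ 26999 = -38.80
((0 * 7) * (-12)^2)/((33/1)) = 0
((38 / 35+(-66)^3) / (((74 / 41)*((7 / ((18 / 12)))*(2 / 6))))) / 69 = -618832803 / 416990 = -1484.05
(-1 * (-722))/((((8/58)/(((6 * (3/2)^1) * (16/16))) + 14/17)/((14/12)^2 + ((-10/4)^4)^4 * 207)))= 50592605581111993843/121962496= 414821008427.97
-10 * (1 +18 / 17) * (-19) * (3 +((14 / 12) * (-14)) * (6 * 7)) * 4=-18167800 / 17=-1068694.12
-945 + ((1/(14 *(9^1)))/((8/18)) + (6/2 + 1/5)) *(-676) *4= -337613/35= -9646.09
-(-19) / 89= 0.21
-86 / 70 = -43 / 35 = -1.23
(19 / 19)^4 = 1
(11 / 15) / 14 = 11 / 210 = 0.05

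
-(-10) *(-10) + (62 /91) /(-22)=-100131 /1001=-100.03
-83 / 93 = -0.89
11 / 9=1.22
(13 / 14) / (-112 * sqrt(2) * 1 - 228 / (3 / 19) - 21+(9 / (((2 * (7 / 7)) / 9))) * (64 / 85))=-19247995 / 29372791378+751400 * sqrt(2) / 14686395689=-0.00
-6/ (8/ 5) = -15/ 4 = -3.75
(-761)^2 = 579121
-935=-935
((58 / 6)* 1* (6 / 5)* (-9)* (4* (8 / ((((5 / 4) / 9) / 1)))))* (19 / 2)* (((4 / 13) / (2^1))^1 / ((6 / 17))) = -32372352 / 325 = -99607.24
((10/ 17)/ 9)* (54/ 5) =12/ 17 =0.71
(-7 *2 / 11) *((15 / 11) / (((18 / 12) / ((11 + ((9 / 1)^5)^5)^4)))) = -37185958442622467707431664214076964138245899580678103094970315004317793741522859311838290966400000 / 121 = -307321970600185683532493100000000000000000000000000000000000000000000000000000000000000000000000.00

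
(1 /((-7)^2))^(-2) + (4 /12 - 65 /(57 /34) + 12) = 135350 /57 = 2374.56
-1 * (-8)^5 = 32768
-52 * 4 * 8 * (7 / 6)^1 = -5824 / 3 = -1941.33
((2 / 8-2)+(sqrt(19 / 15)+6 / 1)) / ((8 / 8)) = sqrt(285) / 15+17 / 4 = 5.38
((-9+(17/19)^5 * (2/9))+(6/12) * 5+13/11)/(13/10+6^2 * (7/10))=-2544858539/12992091453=-0.20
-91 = -91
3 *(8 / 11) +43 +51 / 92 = 46285 / 1012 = 45.74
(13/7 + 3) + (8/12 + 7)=263/21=12.52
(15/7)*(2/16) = 15/56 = 0.27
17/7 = 2.43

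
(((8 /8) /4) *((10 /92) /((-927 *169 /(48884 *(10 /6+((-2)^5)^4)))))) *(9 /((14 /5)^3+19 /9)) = -284911089375 /85677254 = -3325.40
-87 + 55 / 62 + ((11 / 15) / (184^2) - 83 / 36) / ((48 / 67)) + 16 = -166241313139 / 2266997760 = -73.33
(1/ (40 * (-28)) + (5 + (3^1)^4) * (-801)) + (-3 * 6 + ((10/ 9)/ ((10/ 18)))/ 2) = -77171361/ 1120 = -68903.00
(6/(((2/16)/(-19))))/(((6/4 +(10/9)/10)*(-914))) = 0.62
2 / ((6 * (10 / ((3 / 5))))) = 1 / 50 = 0.02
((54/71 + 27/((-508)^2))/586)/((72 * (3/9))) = 4645791/85896086272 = 0.00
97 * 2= 194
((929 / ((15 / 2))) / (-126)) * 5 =-929 / 189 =-4.92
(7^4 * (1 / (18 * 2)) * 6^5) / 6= 86436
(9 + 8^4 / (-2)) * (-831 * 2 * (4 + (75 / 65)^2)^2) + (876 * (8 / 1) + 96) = 2751248738562 / 28561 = 96328865.89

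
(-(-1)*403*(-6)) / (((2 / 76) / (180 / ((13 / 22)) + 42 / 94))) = -1317425724 / 47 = -28030334.55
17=17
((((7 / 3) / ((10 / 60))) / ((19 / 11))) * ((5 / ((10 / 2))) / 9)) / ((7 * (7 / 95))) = 110 / 63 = 1.75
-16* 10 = -160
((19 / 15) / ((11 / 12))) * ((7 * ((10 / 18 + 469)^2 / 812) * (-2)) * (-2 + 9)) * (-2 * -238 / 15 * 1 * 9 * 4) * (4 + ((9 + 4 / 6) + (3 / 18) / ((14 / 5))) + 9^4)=-16218616572504416 / 58725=-276179081694.41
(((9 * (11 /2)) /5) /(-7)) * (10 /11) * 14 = -18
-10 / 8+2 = 3 / 4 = 0.75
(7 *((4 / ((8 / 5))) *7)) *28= 3430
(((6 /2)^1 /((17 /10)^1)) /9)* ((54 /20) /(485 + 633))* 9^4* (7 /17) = 413343 /323102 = 1.28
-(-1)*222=222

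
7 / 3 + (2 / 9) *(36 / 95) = 689 / 285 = 2.42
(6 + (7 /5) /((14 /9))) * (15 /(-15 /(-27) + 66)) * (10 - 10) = 0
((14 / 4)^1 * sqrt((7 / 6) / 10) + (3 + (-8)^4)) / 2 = 2050.10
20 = 20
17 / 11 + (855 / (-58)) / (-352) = 32407 / 20416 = 1.59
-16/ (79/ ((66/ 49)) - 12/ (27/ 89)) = -3168/ 3781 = -0.84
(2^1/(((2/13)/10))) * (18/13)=180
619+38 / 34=10542 / 17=620.12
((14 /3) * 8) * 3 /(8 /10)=140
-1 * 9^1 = -9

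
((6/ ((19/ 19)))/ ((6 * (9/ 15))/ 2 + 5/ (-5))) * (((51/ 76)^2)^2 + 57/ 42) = 5464456185/ 467070464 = 11.70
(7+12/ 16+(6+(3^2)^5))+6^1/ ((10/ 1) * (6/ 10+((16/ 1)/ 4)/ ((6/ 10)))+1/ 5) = 258222703/ 4372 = 59062.83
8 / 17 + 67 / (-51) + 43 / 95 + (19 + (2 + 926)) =946.61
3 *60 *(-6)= -1080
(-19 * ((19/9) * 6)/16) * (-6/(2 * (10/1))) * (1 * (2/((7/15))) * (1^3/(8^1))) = 2.42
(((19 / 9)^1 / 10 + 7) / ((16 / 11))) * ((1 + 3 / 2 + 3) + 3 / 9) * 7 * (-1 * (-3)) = 349811 / 576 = 607.31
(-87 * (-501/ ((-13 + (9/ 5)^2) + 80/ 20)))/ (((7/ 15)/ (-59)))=107151375/ 112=956708.71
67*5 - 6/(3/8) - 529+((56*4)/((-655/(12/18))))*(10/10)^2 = -413098/1965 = -210.23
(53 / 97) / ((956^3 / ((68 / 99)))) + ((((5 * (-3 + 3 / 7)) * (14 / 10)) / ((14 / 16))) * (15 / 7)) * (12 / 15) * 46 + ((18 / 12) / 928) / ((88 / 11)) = -154728425532121251017 / 95381614776881664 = -1622.20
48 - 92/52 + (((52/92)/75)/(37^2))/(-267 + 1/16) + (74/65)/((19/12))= 116964157289489/2491260098925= 46.95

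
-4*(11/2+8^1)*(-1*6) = 324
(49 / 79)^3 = 117649 / 493039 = 0.24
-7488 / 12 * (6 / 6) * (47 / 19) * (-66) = 101876.21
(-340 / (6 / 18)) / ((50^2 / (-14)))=714 / 125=5.71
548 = 548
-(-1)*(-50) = -50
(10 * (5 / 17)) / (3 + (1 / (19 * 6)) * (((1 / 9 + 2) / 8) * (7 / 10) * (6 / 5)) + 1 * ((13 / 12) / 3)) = 180000 / 205819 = 0.87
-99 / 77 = -9 / 7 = -1.29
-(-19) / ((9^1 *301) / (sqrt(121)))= 0.08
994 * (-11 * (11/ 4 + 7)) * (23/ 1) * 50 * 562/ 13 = -5299983150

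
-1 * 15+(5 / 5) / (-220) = -3301 / 220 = -15.00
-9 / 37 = -0.24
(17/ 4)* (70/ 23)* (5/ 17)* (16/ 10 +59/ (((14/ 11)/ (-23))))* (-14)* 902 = 51145458.91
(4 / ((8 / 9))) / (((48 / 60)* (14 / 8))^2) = 225 / 98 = 2.30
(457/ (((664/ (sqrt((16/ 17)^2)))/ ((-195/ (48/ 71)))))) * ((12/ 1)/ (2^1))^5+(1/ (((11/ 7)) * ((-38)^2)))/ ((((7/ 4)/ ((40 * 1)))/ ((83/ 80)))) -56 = -16281739023279/ 11206162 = -1452927.33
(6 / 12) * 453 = 453 / 2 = 226.50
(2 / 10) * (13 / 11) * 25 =65 / 11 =5.91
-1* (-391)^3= 59776471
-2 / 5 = -0.40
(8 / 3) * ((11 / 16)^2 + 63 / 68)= 6089 / 1632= 3.73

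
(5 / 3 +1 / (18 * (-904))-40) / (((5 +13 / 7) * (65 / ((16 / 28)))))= -623761 / 12692160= -0.05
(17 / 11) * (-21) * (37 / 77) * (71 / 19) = -133977 / 2299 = -58.28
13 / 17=0.76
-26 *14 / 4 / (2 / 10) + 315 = -140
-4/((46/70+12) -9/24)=-1120/3439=-0.33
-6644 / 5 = -1328.80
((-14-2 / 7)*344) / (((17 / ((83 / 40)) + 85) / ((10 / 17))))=-5710400 / 184093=-31.02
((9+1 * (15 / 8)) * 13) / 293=1131 / 2344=0.48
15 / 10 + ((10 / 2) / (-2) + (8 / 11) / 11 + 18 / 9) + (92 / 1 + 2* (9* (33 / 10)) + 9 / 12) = 153.22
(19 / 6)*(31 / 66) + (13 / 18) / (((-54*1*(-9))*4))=572651 / 384912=1.49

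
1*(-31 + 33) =2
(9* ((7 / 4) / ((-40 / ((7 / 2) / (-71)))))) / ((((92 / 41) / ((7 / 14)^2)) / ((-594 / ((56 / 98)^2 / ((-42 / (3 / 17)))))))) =31312802367 / 33443840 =936.28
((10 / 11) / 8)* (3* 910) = 310.23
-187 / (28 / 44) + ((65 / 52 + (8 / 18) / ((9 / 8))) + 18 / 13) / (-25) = -216691427 / 737100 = -293.98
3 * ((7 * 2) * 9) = 378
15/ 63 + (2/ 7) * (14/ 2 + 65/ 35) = 407/ 147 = 2.77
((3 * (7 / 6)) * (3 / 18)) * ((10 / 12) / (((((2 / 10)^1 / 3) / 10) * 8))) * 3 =875 / 32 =27.34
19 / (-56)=-19 / 56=-0.34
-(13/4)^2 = -169/16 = -10.56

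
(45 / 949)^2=2025 / 900601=0.00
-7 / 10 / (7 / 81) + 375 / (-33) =-2141 / 110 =-19.46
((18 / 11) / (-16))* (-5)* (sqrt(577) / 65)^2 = 5193 / 74360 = 0.07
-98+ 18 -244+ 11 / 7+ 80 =-1697 / 7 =-242.43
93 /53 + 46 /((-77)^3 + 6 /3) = 1.75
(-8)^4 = 4096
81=81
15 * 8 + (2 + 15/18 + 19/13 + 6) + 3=10397/78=133.29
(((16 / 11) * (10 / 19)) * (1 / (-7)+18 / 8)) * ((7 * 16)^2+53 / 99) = 2930905240 / 144837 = 20235.89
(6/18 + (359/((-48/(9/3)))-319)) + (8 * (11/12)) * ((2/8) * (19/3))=-47447/144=-329.49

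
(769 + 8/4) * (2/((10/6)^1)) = 4626/5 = 925.20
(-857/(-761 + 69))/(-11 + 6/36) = -2571/22490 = -0.11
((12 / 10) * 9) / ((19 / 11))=594 / 95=6.25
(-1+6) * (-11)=-55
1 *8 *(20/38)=80/19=4.21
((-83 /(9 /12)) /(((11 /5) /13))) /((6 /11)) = -10790 /9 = -1198.89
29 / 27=1.07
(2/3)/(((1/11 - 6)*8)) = -11/780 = -0.01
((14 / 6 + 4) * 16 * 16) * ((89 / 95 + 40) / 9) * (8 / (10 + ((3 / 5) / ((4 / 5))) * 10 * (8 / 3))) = 3982336 / 2025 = 1966.59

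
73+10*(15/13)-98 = -175/13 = -13.46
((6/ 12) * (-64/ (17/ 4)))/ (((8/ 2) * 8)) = -4/ 17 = -0.24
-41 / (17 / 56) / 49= -328 / 119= -2.76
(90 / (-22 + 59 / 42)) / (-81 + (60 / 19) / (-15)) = 14364 / 266939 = 0.05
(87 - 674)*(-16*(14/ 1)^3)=25771648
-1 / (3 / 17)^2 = -289 / 9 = -32.11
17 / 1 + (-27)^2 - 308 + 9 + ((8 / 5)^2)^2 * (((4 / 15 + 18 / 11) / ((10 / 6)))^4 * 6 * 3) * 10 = 1753002005248371 / 714892578125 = 2452.12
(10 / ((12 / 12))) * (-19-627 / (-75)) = -532 / 5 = -106.40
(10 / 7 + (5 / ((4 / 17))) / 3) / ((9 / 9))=8.51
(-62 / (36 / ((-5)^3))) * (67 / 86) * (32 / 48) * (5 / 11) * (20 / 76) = 6490625 / 485298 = 13.37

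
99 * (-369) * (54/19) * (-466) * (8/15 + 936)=4304616649344/95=45311754203.62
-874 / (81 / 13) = -11362 / 81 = -140.27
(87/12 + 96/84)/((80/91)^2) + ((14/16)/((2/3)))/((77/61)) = 670171/56320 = 11.90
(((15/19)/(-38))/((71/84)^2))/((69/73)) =-1287720/41855423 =-0.03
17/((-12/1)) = -17/12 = -1.42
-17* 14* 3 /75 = -238 /25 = -9.52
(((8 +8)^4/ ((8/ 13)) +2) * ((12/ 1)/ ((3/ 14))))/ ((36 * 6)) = 745486/ 27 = 27610.59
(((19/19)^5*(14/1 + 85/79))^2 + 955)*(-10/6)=-36893180/18723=-1970.47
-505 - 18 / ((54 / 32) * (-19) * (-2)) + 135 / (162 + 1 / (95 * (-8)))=-3540102119 / 7017783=-504.45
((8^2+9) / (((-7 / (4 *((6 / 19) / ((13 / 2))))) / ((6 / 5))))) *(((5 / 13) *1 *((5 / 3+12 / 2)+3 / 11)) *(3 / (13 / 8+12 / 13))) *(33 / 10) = -66099456 / 2290925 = -28.85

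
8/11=0.73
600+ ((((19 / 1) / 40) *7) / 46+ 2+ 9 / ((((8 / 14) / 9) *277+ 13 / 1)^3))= 602.07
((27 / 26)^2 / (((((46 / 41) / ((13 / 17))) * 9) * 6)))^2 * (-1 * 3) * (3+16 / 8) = -18381735 / 6614243584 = -0.00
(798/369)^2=70756/15129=4.68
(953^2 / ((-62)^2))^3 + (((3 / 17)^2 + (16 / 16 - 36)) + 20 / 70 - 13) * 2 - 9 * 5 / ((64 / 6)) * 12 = 1515473962953725177663 / 114906876586432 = 13188714.27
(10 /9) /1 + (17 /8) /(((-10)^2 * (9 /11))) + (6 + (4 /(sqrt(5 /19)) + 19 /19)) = 15.93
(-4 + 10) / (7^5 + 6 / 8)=24 / 67231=0.00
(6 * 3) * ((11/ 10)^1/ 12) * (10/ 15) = 11/ 10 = 1.10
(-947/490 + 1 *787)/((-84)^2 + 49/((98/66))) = 0.11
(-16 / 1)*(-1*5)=80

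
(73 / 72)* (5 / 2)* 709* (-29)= -52116.42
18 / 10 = 1.80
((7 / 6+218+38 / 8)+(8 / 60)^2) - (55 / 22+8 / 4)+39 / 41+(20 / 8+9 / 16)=32980949 / 147600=223.45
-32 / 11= -2.91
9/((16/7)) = 63/16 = 3.94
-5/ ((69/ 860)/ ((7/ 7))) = -4300/ 69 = -62.32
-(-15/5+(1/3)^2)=26/9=2.89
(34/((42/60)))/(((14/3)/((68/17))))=2040/49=41.63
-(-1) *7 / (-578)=-7 / 578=-0.01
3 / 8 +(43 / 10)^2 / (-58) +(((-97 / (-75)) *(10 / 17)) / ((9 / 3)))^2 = 8181443 / 67886100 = 0.12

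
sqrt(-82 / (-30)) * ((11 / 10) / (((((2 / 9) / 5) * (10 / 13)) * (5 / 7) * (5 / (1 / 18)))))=1001 * sqrt(615) / 30000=0.83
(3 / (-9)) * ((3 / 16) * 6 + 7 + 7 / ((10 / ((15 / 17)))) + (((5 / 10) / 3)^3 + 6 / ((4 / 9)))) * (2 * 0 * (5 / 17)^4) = 0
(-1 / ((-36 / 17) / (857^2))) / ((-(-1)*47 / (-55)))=-686709815 / 1692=-405856.86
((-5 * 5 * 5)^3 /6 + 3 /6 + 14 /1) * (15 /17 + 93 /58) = -797816023 /986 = -809144.04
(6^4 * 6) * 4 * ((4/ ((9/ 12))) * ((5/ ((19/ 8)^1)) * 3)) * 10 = 199065600/ 19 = 10477136.84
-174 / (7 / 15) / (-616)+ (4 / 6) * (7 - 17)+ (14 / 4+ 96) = 604361 / 6468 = 93.44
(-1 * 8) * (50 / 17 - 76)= 9936 / 17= 584.47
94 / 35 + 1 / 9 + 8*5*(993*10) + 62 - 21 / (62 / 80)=3879026141 / 9765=397237.70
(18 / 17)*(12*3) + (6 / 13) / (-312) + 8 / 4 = 461015 / 11492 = 40.12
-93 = -93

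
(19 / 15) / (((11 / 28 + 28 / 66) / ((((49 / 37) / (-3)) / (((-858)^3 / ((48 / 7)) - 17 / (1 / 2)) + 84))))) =573496 / 77194855902525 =0.00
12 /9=4 /3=1.33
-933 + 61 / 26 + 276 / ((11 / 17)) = -144175 / 286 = -504.11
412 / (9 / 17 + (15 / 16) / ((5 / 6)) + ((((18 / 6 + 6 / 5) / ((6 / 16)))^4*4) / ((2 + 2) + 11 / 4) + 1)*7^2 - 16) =945540000 / 1048672833379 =0.00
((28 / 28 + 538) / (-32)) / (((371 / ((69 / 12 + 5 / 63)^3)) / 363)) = -4219329507679 / 1292433408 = -3264.64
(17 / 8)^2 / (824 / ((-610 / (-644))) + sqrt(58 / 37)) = 54083215795 / 10419022660632-26884225 * sqrt(2146) / 166704362570112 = 0.01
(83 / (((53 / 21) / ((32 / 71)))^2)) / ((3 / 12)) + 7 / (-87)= 12944431073 / 1231934703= 10.51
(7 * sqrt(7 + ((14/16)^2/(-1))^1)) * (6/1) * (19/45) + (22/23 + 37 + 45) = 127.23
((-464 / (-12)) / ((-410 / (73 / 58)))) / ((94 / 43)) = -3139 / 57810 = -0.05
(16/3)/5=1.07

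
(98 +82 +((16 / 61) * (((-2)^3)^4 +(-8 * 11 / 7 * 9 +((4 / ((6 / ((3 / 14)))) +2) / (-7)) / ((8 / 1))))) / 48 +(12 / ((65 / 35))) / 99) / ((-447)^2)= 230046119 / 227743363848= 0.00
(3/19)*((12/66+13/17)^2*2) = 187974/664411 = 0.28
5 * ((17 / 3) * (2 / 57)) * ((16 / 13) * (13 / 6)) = 1360 / 513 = 2.65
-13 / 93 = -0.14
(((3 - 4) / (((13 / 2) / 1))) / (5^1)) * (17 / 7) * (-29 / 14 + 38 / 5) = -6579 / 15925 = -0.41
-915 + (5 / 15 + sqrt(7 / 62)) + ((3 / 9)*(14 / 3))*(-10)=-8372 / 9 + sqrt(434) / 62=-929.89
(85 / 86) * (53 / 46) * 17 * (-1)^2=76585 / 3956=19.36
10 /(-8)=-5 /4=-1.25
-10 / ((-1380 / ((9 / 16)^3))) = 243 / 188416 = 0.00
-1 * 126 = -126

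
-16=-16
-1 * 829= -829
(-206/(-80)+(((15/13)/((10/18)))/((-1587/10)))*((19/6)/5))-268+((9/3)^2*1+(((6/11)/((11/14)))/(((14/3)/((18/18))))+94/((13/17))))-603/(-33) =-3830691349/33284680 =-115.09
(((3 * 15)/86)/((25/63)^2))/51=11907/182750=0.07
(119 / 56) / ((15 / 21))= 2.98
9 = 9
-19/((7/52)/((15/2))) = -7410/7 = -1058.57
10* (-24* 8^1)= -1920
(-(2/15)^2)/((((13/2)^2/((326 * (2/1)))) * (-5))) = 10432/190125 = 0.05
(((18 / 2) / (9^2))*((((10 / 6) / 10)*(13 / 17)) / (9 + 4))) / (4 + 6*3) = 1 / 20196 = 0.00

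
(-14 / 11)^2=196 / 121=1.62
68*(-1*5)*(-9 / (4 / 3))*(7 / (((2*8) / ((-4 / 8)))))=-16065 / 32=-502.03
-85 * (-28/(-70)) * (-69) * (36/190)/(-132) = -3519/1045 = -3.37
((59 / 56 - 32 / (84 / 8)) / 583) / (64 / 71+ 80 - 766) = 355 / 71107344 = 0.00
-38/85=-0.45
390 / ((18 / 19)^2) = 23465 / 54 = 434.54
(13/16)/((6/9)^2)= 1.83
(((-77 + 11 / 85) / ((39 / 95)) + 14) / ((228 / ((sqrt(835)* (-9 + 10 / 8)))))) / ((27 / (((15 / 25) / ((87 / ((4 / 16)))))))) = 74183* sqrt(835) / 197269020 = 0.01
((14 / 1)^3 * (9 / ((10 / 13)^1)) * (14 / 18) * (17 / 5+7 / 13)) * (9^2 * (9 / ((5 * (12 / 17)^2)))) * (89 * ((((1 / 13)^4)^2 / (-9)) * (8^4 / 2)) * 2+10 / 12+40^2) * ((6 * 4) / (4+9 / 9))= 112735101760197973652736 / 509831700625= 221122189189.09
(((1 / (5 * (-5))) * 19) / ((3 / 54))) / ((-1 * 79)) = 342 / 1975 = 0.17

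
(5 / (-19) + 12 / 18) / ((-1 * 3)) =-23 / 171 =-0.13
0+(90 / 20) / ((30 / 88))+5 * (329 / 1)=8291 / 5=1658.20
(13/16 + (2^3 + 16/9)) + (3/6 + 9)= 2893/144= 20.09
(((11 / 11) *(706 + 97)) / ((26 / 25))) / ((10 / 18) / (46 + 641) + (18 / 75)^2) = 13219.19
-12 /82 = -6 /41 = -0.15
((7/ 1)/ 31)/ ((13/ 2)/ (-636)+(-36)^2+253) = 8904/ 61079765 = 0.00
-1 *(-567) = 567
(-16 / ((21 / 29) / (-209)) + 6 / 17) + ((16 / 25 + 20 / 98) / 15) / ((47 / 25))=19235168 / 4165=4618.29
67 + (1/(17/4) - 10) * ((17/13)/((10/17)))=2944/65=45.29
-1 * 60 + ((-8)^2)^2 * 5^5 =12799940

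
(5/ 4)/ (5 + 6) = 5/ 44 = 0.11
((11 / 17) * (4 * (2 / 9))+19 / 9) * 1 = 137 / 51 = 2.69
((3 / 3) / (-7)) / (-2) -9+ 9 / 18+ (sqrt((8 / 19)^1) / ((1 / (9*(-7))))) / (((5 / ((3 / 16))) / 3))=-59 / 7 -567*sqrt(38) / 760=-13.03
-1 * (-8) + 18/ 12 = 19/ 2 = 9.50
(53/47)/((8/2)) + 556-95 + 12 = 473.28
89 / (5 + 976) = 89 / 981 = 0.09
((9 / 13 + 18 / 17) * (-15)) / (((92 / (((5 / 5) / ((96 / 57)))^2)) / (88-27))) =-127831905 / 20819968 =-6.14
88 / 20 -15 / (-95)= 433 / 95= 4.56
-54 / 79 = -0.68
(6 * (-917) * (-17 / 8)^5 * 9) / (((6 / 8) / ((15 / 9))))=4768098.89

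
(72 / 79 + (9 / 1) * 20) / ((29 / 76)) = 1086192 / 2291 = 474.11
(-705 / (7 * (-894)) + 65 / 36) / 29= 72025 / 1088892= 0.07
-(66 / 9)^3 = -10648 / 27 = -394.37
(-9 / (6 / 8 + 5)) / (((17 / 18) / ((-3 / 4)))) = 486 / 391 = 1.24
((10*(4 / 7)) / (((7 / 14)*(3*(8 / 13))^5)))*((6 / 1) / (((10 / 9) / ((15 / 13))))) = 142805 / 43008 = 3.32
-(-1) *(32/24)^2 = 16/9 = 1.78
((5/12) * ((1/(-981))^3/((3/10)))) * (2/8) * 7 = -175/67973482152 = -0.00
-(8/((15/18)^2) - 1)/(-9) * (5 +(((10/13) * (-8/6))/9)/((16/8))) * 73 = 6662053/15795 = 421.78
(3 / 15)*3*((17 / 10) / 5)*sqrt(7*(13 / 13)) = 51*sqrt(7) / 250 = 0.54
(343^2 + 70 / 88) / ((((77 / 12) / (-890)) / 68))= -134265980280 / 121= -1109636200.66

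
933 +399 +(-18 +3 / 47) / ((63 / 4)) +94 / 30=2194421 / 1645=1333.99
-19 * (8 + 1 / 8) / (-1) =1235 / 8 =154.38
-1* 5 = -5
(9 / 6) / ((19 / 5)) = 15 / 38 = 0.39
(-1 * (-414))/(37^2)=0.30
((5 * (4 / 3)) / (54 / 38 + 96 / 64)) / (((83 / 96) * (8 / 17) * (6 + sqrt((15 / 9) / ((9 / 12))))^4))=2586465 / 337023824- 888165 * sqrt(5) / 337023824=0.00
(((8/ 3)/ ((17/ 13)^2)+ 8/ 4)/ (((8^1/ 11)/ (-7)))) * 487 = -57860957/ 3468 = -16684.24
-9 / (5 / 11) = -99 / 5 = -19.80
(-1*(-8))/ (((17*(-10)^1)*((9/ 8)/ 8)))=-256/ 765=-0.33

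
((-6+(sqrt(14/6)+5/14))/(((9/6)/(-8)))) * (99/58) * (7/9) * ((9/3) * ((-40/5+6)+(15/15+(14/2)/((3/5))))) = 111232/87 - 19712 * sqrt(21)/261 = 932.43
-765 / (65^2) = -153 / 845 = -0.18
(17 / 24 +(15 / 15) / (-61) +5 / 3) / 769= 1151 / 375272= 0.00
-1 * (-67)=67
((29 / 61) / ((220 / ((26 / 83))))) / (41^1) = 377 / 22834130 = 0.00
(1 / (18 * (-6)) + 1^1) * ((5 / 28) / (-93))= -535 / 281232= -0.00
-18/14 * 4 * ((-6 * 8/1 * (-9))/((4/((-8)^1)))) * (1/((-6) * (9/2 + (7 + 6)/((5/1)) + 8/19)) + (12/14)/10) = 98869248/350105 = 282.40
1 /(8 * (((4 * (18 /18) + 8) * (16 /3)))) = 1 /512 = 0.00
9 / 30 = 3 / 10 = 0.30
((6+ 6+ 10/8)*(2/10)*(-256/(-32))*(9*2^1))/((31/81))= 154548/155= 997.08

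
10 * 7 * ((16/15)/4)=18.67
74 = 74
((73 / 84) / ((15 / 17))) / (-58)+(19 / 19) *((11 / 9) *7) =623999 / 73080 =8.54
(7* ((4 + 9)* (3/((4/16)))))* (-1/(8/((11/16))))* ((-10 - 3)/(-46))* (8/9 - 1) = 2.95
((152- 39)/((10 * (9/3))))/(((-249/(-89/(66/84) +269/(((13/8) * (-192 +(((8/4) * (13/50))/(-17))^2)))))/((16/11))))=511681770414352/203749382498805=2.51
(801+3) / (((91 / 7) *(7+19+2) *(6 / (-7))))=-67 / 26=-2.58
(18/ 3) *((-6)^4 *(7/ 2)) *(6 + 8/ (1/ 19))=4300128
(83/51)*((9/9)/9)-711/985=-244594/452115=-0.54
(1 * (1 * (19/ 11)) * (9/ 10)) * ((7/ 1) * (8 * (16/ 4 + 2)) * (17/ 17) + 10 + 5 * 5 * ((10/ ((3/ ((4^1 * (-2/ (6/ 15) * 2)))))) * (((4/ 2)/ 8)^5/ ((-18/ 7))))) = 22802869/ 42240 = 539.84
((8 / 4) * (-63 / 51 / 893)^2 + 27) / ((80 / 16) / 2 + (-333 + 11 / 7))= -29038312002 / 353760338135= -0.08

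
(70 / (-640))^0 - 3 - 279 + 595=314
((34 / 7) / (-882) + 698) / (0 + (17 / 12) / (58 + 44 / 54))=13686711568 / 472311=28978.18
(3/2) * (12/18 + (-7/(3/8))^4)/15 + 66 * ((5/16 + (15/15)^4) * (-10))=3653155/324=11275.17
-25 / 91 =-0.27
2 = 2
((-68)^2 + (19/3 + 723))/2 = 8030/3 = 2676.67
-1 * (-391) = 391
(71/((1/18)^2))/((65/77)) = 1771308/65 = 27250.89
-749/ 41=-18.27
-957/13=-73.62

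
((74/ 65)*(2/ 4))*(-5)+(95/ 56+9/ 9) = -0.15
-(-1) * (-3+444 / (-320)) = -351 / 80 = -4.39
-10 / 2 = -5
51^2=2601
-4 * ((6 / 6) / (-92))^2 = -1 / 2116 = -0.00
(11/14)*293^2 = 944339/14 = 67452.79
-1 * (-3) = 3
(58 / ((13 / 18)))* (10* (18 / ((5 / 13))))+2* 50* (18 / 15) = 37704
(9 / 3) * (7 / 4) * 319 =6699 / 4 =1674.75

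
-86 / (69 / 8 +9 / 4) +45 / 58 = -1241 / 174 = -7.13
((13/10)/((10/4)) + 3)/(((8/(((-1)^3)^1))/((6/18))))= -11/75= -0.15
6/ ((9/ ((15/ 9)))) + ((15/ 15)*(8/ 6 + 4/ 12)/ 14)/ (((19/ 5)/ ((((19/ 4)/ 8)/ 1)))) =4555/ 4032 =1.13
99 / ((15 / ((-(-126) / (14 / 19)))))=5643 / 5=1128.60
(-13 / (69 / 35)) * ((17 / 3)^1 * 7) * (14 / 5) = -151606 / 207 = -732.40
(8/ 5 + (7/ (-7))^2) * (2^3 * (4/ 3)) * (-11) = -305.07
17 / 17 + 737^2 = 543170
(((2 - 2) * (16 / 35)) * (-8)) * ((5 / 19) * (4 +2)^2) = 0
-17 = -17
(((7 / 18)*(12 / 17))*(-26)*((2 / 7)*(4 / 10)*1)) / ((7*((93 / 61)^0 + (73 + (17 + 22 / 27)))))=-1872 / 1475005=-0.00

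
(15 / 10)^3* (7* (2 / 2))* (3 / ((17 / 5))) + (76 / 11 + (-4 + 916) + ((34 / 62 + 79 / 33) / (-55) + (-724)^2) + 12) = 525127.70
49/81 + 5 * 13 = 5314/81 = 65.60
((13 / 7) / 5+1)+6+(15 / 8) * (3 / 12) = 7.84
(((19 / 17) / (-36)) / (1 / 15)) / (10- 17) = 95 / 1428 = 0.07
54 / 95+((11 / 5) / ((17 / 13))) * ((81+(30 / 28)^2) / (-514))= 9747315 / 32540312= 0.30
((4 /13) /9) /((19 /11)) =44 /2223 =0.02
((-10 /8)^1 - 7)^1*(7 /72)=-77 /96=-0.80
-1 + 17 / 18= -1 / 18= -0.06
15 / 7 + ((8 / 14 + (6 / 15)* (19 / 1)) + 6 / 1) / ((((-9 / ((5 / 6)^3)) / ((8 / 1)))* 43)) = 144335 / 73143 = 1.97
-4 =-4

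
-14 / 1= -14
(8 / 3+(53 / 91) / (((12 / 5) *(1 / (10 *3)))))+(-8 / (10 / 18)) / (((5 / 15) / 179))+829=-18820219 / 2730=-6893.85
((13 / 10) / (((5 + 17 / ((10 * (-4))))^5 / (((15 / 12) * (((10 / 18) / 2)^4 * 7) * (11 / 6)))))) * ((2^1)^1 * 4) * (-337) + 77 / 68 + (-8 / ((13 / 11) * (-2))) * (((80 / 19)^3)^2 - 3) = 18850.20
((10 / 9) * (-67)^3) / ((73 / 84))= -84213640 / 219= -384537.17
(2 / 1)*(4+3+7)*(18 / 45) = 56 / 5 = 11.20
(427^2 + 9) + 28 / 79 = 14404730 / 79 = 182338.35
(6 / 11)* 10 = 60 / 11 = 5.45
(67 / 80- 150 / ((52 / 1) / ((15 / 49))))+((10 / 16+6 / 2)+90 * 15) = 68978409 / 50960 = 1353.58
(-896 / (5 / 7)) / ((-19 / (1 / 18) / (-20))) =-12544 / 171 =-73.36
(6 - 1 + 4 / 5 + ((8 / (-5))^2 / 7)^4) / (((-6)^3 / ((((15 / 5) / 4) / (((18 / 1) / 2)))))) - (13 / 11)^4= -69512037256235081 / 35592454012500000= -1.95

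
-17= -17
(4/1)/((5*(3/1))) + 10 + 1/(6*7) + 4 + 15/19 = 15.08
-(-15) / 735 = 1 / 49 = 0.02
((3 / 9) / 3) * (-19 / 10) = -19 / 90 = -0.21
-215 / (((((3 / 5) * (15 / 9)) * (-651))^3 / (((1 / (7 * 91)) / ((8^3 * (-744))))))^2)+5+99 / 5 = 555740790241866891066341505424686029 / 22408902832333342381707318767124480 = 24.80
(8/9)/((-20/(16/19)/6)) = -64/285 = -0.22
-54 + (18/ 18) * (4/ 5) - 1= -271/ 5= -54.20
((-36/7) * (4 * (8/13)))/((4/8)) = -2304/91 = -25.32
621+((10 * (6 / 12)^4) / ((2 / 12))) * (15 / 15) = 2499 / 4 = 624.75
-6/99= -2/33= -0.06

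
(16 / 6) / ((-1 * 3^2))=-8 / 27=-0.30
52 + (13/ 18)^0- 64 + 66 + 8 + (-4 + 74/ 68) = 2043/ 34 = 60.09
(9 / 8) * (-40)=-45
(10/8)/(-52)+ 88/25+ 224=1182979/5200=227.50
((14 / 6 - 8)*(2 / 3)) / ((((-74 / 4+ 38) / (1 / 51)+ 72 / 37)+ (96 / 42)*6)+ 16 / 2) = -17612 / 4746663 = -0.00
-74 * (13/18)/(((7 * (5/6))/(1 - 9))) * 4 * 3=30784/35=879.54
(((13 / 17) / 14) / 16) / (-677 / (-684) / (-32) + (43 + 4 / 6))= 8892 / 113656781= 0.00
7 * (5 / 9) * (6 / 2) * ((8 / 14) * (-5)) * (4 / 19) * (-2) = 800 / 57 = 14.04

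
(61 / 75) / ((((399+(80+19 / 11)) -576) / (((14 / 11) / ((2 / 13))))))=-0.07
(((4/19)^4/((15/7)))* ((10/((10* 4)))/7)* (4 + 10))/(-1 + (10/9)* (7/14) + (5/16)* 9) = 43008/222197305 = 0.00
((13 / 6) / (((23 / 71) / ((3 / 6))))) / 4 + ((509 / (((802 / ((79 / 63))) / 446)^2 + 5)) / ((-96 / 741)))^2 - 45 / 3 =105047697075324416555248412093 / 338877145307196207845376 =309987.55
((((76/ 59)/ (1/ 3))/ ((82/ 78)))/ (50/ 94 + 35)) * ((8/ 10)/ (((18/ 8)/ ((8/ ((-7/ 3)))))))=-8915712/ 70695275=-0.13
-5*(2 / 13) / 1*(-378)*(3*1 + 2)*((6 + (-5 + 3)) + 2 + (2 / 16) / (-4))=902475 / 104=8677.64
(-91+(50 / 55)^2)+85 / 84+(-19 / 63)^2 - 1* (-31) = -111553571 / 1920996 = -58.07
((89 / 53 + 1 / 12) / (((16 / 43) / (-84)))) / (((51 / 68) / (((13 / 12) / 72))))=-4386473 / 549504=-7.98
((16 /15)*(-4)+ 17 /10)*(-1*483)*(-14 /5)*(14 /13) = -3738.17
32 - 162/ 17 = 382/ 17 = 22.47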